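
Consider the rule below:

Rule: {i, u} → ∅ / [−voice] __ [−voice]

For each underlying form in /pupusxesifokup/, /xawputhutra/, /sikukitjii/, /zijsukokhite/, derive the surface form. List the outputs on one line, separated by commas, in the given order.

/pupusxesifokup/: /u/ is a high vowel flanked by voiceless consonants /p/ and /p/, so it deletes. /u/ is a high vowel flanked by voiceless consonants /p/ and /s/, so it deletes. /i/ is a high vowel flanked by voiceless consonants /s/ and /f/, so it deletes. /u/ is a high vowel flanked by voiceless consonants /k/ and /p/, so it deletes. → [ppsxesfokp].
/xawputhutra/: /u/ is a high vowel flanked by voiceless consonants /p/ and /t/, so it deletes. /u/ is a high vowel flanked by voiceless consonants /h/ and /t/, so it deletes. → [xawpthtra].
/sikukitjii/: /i/ is a high vowel flanked by voiceless consonants /s/ and /k/, so it deletes. /u/ is a high vowel flanked by voiceless consonants /k/ and /k/, so it deletes. /i/ is a high vowel flanked by voiceless consonants /k/ and /t/, so it deletes. → [skktjii].
/zijsukokhite/: /u/ is a high vowel flanked by voiceless consonants /s/ and /k/, so it deletes. /i/ is a high vowel flanked by voiceless consonants /h/ and /t/, so it deletes. → [zijskokhte].

ppsxesfokp, xawpthtra, skktjii, zijskokhte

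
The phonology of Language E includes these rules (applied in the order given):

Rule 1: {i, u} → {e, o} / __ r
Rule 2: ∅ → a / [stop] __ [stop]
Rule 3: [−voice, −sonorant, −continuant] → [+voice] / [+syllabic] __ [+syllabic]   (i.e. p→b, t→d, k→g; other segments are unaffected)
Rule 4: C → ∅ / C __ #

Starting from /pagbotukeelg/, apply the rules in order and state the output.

pagabodugeel

Rule 1 (pre-rhotic lowering): no segment meets the environment; /pagbotukeelg/ is unchanged.
Rule 2 (stop-cluster a-epenthesis): /g/ and /b/ form a stop–stop cluster, so [a] is inserted between them. /pagbotukeelg/ → pagabotukeelg.
Rule 3 (intervocalic voicing): /t/ is a voiceless stop between vowels /o/ and /u/, so it voices to [d]. /k/ is a voiceless stop between vowels /u/ and /e/, so it voices to [g]. /pagabotukeelg/ → pagabodugeelg.
Rule 4 (final cluster simplification): /g/ is the second consonant of a word-final cluster /lg/, so it deletes. /pagabodugeelg/ → pagabodugeel.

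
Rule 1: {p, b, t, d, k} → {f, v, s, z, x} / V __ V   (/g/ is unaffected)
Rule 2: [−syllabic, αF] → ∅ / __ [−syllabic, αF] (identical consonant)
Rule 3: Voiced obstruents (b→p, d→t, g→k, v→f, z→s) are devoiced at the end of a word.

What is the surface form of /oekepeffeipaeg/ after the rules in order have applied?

Rule 1 (intervocalic spirantization): /k/ is a stop between vowels /e/ and /e/, so it spirantizes to the fricative [x]. /p/ is a stop between vowels /e/ and /e/, so it spirantizes to the fricative [f]. /p/ is a stop between vowels /i/ and /a/, so it spirantizes to the fricative [f]. /oekepeffeipaeg/ → oexefeffeifaeg.
Rule 2 (degemination): /ff/ is a geminate; the first /f/ deletes. /oexefeffeifaeg/ → oexefefeifaeg.
Rule 3 (final devoicing): /g/ is a voiced obstruent in word-final position, so it devoices to [k]. /oexefefeifaeg/ → oexefefeifaek.

oexefefeifaek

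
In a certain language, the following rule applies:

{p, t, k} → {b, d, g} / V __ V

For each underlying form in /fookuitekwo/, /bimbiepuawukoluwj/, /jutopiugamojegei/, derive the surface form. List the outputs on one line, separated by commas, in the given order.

fooguidekwo, bimbiebuawugoluwj, judobiugamojegei

/fookuitekwo/: /k/ is a voiceless stop between vowels /o/ and /u/, so it voices to [g]. /t/ is a voiceless stop between vowels /i/ and /e/, so it voices to [d]. → [fooguidekwo].
/bimbiepuawukoluwj/: /p/ is a voiceless stop between vowels /e/ and /u/, so it voices to [b]. /k/ is a voiceless stop between vowels /u/ and /o/, so it voices to [g]. → [bimbiebuawugoluwj].
/jutopiugamojegei/: /t/ is a voiceless stop between vowels /u/ and /o/, so it voices to [d]. /p/ is a voiceless stop between vowels /o/ and /i/, so it voices to [b]. → [judobiugamojegei].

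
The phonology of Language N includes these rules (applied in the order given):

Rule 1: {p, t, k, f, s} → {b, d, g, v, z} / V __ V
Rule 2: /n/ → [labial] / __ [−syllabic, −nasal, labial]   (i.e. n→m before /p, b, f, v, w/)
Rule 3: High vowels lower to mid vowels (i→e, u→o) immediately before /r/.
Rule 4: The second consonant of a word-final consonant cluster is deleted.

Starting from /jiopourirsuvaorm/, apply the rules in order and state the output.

jioboorersuvaor

Rule 1 (intervocalic voicing): /p/ is a voiceless obstruent between vowels /o/ and /o/, so it voices to [b]. /jiopourirsuvaorm/ → jiobourirsuvaorm.
Rule 2 (nasal place assimilation): no segment meets the environment; /jiobourirsuvaorm/ is unchanged.
Rule 3 (pre-rhotic lowering): /u/ is a high vowel immediately before /r/, so it lowers to [o]. /i/ is a high vowel immediately before /r/, so it lowers to [e]. /jiobourirsuvaorm/ → jioboorersuvaorm.
Rule 4 (final cluster simplification): /m/ is the second consonant of a word-final cluster /rm/, so it deletes. /jioboorersuvaorm/ → jioboorersuvaor.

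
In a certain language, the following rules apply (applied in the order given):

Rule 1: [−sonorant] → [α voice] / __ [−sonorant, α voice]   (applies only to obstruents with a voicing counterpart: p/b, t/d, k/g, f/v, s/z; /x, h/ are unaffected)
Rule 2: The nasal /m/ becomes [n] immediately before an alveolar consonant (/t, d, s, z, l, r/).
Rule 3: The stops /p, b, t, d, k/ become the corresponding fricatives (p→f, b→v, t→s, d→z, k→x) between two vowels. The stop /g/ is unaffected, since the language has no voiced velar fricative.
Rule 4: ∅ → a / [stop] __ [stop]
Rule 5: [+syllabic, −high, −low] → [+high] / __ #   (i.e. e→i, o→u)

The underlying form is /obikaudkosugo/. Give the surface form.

ovixautakosugu

Rule 1 (regressive voicing assimilation): /d/ precedes the voiceless obstruent /k/, so it devoices to [t] by assimilation. /obikaudkosugo/ → obikautkosugo.
Rule 2 (nasal place assimilation): no segment meets the environment; /obikautkosugo/ is unchanged.
Rule 3 (intervocalic spirantization): /b/ is a stop between vowels /o/ and /i/, so it spirantizes to the fricative [v]. /k/ is a stop between vowels /i/ and /a/, so it spirantizes to the fricative [x]. /obikautkosugo/ → ovixautkosugo.
Rule 4 (stop-cluster a-epenthesis): /t/ and /k/ form a stop–stop cluster, so [a] is inserted between them. /ovixautkosugo/ → ovixautakosugo.
Rule 5 (final vowel raising): /o/ is a mid vowel in word-final position, so it raises to [u]. /ovixautakosugo/ → ovixautakosugu.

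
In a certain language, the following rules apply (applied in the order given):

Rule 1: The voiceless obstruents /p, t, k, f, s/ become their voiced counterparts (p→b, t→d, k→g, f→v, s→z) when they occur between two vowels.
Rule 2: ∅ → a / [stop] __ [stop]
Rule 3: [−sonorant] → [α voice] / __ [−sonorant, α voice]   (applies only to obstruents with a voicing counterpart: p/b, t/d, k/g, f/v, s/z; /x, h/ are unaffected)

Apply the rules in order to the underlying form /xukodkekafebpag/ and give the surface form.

Rule 1 (intervocalic voicing): /k/ is a voiceless obstruent between vowels /u/ and /o/, so it voices to [g]. /k/ is a voiceless obstruent between vowels /e/ and /a/, so it voices to [g]. /f/ is a voiceless obstruent between vowels /a/ and /e/, so it voices to [v]. /xukodkekafebpag/ → xugodkegavebpag.
Rule 2 (stop-cluster a-epenthesis): /d/ and /k/ form a stop–stop cluster, so [a] is inserted between them. /b/ and /p/ form a stop–stop cluster, so [a] is inserted between them. /xugodkegavebpag/ → xugodakegavebapag.
Rule 3 (regressive voicing assimilation): no segment meets the environment; /xugodakegavebapag/ is unchanged.

xugodakegavebapag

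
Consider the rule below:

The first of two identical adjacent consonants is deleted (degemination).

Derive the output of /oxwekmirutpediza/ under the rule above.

oxwekmirutpediza

No segment of /oxwekmirutpediza/ meets the structural description of the rule, so the form surfaces unchanged.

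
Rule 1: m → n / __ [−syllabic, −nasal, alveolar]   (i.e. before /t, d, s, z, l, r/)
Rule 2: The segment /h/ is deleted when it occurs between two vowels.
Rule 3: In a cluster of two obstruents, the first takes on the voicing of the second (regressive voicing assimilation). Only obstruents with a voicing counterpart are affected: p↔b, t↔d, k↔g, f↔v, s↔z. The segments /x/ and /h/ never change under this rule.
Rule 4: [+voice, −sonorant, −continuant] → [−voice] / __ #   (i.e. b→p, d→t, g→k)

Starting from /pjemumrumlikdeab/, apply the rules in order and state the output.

Rule 1 (nasal place assimilation): /m/ precedes the alveolar consonant /r/, so it assimilates in place to [n]. /m/ precedes the alveolar consonant /l/, so it assimilates in place to [n]. /pjemumrumlikdeab/ → pjemunrunlikdeab.
Rule 2 (intervocalic h-deletion): no segment meets the environment; /pjemunrunlikdeab/ is unchanged.
Rule 3 (regressive voicing assimilation): /k/ precedes the voiced obstruent /d/, so it voices to [g] by assimilation. /pjemunrunlikdeab/ → pjemunrunligdeab.
Rule 4 (final devoicing): /b/ is a voiced stop in word-final position, so it devoices to [p]. /pjemunrunligdeab/ → pjemunrunligdeap.

pjemunrunligdeap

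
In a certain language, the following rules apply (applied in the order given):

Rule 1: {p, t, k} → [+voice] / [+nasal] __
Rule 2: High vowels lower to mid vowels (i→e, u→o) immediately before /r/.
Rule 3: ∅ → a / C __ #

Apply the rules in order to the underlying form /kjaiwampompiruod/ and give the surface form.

kjaiwambomberuoda

Rule 1 (post-nasal voicing): /p/ is a voiceless stop immediately after the nasal /m/, so it voices to [b]. /p/ is a voiceless stop immediately after the nasal /m/, so it voices to [b]. /kjaiwampompiruod/ → kjaiwambombiruod.
Rule 2 (pre-rhotic lowering): /i/ is a high vowel immediately before /r/, so it lowers to [e]. /kjaiwambombiruod/ → kjaiwambomberuod.
Rule 3 (final a-epenthesis): the form ends in the consonant /d/, so [a] is inserted word-finally. /kjaiwambomberuod/ → kjaiwambomberuoda.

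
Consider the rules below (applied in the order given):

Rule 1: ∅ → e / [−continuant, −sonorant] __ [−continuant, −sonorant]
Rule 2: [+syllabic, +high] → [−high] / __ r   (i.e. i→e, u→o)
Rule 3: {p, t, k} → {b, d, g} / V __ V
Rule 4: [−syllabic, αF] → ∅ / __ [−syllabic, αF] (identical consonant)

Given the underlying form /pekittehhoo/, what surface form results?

pegidedehoo

Rule 1 (stop-cluster e-epenthesis): /t/ and /t/ form a stop–stop cluster, so [e] is inserted between them. /pekittehhoo/ → pekitetehhoo.
Rule 2 (pre-rhotic lowering): no segment meets the environment; /pekitetehhoo/ is unchanged.
Rule 3 (intervocalic voicing): /k/ is a voiceless stop between vowels /e/ and /i/, so it voices to [g]. /t/ is a voiceless stop between vowels /i/ and /e/, so it voices to [d]. /t/ is a voiceless stop between vowels /e/ and /e/, so it voices to [d]. /pekitetehhoo/ → pegidedehhoo.
Rule 4 (degemination): /hh/ is a geminate; the first /h/ deletes. /pegidedehhoo/ → pegidedehoo.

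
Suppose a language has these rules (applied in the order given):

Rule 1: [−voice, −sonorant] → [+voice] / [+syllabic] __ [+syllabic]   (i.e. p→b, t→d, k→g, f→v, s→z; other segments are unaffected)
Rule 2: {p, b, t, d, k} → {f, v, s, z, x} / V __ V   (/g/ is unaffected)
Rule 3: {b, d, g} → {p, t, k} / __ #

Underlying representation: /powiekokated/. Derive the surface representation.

powiegogazet

Rule 1 (intervocalic voicing): /k/ is a voiceless obstruent between vowels /e/ and /o/, so it voices to [g]. /k/ is a voiceless obstruent between vowels /o/ and /a/, so it voices to [g]. /t/ is a voiceless obstruent between vowels /a/ and /e/, so it voices to [d]. /powiekokated/ → powiegogaded.
Rule 2 (intervocalic spirantization): /d/ is a stop between vowels /a/ and /e/, so it spirantizes to the fricative [z]. /powiegogaded/ → powiegogazed.
Rule 3 (final devoicing): /d/ is a voiced stop in word-final position, so it devoices to [t]. /powiegogazed/ → powiegogazet.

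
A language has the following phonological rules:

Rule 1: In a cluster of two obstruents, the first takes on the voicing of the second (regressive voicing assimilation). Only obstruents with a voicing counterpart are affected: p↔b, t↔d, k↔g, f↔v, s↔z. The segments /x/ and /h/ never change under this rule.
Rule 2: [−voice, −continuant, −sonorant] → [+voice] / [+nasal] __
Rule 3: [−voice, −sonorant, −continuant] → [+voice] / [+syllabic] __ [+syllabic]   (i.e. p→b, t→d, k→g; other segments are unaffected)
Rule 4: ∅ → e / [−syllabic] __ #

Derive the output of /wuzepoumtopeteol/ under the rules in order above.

wuzeboumdobedeole

Rule 1 (regressive voicing assimilation): no segment meets the environment; /wuzepoumtopeteol/ is unchanged.
Rule 2 (post-nasal voicing): /t/ is a voiceless stop immediately after the nasal /m/, so it voices to [d]. /wuzepoumtopeteol/ → wuzepoumdopeteol.
Rule 3 (intervocalic voicing): /p/ is a voiceless stop between vowels /e/ and /o/, so it voices to [b]. /p/ is a voiceless stop between vowels /o/ and /e/, so it voices to [b]. /t/ is a voiceless stop between vowels /e/ and /e/, so it voices to [d]. /wuzepoumdopeteol/ → wuzeboumdobedeol.
Rule 4 (final e-epenthesis): the form ends in the consonant /l/, so [e] is inserted word-finally. /wuzeboumdobedeol/ → wuzeboumdobedeole.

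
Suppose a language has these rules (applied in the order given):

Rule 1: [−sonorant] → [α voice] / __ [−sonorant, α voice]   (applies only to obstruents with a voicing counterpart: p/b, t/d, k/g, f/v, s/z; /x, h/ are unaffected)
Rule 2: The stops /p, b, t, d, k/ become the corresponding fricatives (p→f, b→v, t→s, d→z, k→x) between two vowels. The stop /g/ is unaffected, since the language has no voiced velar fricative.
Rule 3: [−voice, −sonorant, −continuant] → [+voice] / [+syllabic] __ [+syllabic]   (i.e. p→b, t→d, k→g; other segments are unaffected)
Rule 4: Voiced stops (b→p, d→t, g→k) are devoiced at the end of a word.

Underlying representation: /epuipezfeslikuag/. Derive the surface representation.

efuifesfeslixuak

Rule 1 (regressive voicing assimilation): /z/ precedes the voiceless obstruent /f/, so it devoices to [s] by assimilation. /epuipezfeslikuag/ → epuipesfeslikuag.
Rule 2 (intervocalic spirantization): /p/ is a stop between vowels /e/ and /u/, so it spirantizes to the fricative [f]. /p/ is a stop between vowels /i/ and /e/, so it spirantizes to the fricative [f]. /k/ is a stop between vowels /i/ and /u/, so it spirantizes to the fricative [x]. /epuipesfeslikuag/ → efuifesfeslixuag.
Rule 3 (intervocalic voicing): no segment meets the environment; /efuifesfeslixuag/ is unchanged.
Rule 4 (final devoicing): /g/ is a voiced stop in word-final position, so it devoices to [k]. /efuifesfeslixuag/ → efuifesfeslixuak.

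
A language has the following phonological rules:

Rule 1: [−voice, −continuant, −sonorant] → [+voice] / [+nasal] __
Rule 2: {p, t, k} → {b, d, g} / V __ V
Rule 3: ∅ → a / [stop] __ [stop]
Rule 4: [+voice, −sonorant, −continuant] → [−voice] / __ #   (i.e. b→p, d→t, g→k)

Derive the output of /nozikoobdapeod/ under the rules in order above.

nozigoobadabeot

Rule 1 (post-nasal voicing): no segment meets the environment; /nozikoobdapeod/ is unchanged.
Rule 2 (intervocalic voicing): /k/ is a voiceless stop between vowels /i/ and /o/, so it voices to [g]. /p/ is a voiceless stop between vowels /a/ and /e/, so it voices to [b]. /nozikoobdapeod/ → nozigoobdabeod.
Rule 3 (stop-cluster a-epenthesis): /b/ and /d/ form a stop–stop cluster, so [a] is inserted between them. /nozigoobdabeod/ → nozigoobadabeod.
Rule 4 (final devoicing): /d/ is a voiced stop in word-final position, so it devoices to [t]. /nozigoobadabeod/ → nozigoobadabeot.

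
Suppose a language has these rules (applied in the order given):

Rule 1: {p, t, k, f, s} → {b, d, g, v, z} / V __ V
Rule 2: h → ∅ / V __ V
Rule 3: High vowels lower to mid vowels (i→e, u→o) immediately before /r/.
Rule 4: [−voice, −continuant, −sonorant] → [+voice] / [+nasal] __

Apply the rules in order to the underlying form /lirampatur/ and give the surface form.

Rule 1 (intervocalic voicing): /t/ is a voiceless obstruent between vowels /a/ and /u/, so it voices to [d]. /lirampatur/ → lirampadur.
Rule 2 (intervocalic h-deletion): no segment meets the environment; /lirampadur/ is unchanged.
Rule 3 (pre-rhotic lowering): /i/ is a high vowel immediately before /r/, so it lowers to [e]. /u/ is a high vowel immediately before /r/, so it lowers to [o]. /lirampadur/ → lerampador.
Rule 4 (post-nasal voicing): /p/ is a voiceless stop immediately after the nasal /m/, so it voices to [b]. /lerampador/ → lerambador.

lerambador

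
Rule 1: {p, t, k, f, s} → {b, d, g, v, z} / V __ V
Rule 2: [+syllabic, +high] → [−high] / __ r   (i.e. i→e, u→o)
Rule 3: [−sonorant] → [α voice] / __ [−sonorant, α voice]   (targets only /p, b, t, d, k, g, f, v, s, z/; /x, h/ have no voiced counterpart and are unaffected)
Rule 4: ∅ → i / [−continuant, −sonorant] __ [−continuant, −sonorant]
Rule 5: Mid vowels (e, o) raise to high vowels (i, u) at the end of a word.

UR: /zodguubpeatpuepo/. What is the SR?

zodiguupipeatipuebu

Rule 1 (intervocalic voicing): /p/ is a voiceless obstruent between vowels /e/ and /o/, so it voices to [b]. /zodguubpeatpuepo/ → zodguubpeatpuebo.
Rule 2 (pre-rhotic lowering): no segment meets the environment; /zodguubpeatpuebo/ is unchanged.
Rule 3 (regressive voicing assimilation): /b/ precedes the voiceless obstruent /p/, so it devoices to [p] by assimilation. /zodguubpeatpuebo/ → zodguuppeatpuebo.
Rule 4 (stop-cluster i-epenthesis): /d/ and /g/ form a stop–stop cluster, so [i] is inserted between them. /p/ and /p/ form a stop–stop cluster, so [i] is inserted between them. /t/ and /p/ form a stop–stop cluster, so [i] is inserted between them. /zodguuppeatpuebo/ → zodiguupipeatipuebo.
Rule 5 (final vowel raising): /o/ is a mid vowel in word-final position, so it raises to [u]. /zodiguupipeatipuebo/ → zodiguupipeatipuebu.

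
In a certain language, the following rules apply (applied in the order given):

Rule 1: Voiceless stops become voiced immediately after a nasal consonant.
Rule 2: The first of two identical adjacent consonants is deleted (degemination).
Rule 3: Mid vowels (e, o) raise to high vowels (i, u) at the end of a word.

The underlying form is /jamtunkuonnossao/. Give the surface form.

Rule 1 (post-nasal voicing): /t/ is a voiceless stop immediately after the nasal /m/, so it voices to [d]. /k/ is a voiceless stop immediately after the nasal /n/, so it voices to [g]. /jamtunkuonnossao/ → jamdunguonnossao.
Rule 2 (degemination): /nn/ is a geminate; the first /n/ deletes. /ss/ is a geminate; the first /s/ deletes. /jamdunguonnossao/ → jamdunguonosao.
Rule 3 (final vowel raising): /o/ is a mid vowel in word-final position, so it raises to [u]. /jamdunguonosao/ → jamdunguonosau.

jamdunguonosau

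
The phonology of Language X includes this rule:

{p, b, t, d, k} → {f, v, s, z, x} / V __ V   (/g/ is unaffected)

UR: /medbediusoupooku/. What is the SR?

medbeziusoufooxu

/d/ is a stop between vowels /e/ and /i/, so it spirantizes to the fricative [z].
/p/ is a stop between vowels /u/ and /o/, so it spirantizes to the fricative [f].
/k/ is a stop between vowels /o/ and /u/, so it spirantizes to the fricative [x].
Surface form: [medbeziusoufooxu].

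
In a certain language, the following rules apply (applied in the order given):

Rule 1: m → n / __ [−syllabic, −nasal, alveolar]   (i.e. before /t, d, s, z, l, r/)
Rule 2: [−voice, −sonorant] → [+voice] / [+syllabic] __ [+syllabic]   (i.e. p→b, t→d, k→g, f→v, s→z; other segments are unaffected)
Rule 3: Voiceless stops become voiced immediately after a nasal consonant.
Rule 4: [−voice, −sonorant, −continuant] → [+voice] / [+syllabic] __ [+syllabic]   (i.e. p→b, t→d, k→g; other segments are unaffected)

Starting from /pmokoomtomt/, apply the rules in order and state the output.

Rule 1 (nasal place assimilation): /m/ precedes the alveolar consonant /t/, so it assimilates in place to [n]. /m/ precedes the alveolar consonant /t/, so it assimilates in place to [n]. /pmokoomtomt/ → pmokoontont.
Rule 2 (intervocalic voicing): /k/ is a voiceless obstruent between vowels /o/ and /o/, so it voices to [g]. /pmokoontont/ → pmogoontont.
Rule 3 (post-nasal voicing): /t/ is a voiceless stop immediately after the nasal /n/, so it voices to [d]. /t/ is a voiceless stop immediately after the nasal /n/, so it voices to [d]. /pmogoontont/ → pmogoondond.
Rule 4 (intervocalic voicing): no segment meets the environment; /pmogoondond/ is unchanged.

pmogoondond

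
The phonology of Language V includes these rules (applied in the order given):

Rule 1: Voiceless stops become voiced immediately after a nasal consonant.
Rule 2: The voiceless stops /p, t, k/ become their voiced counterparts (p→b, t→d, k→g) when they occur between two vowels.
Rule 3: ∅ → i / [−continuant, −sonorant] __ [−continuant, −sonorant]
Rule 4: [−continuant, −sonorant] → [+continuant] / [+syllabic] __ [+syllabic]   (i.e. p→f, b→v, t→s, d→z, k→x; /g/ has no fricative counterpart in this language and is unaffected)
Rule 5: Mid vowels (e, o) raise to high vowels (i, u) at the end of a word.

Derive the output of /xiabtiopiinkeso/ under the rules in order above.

xiavisioviingesu

Rule 1 (post-nasal voicing): /k/ is a voiceless stop immediately after the nasal /n/, so it voices to [g]. /xiabtiopiinkeso/ → xiabtiopiingeso.
Rule 2 (intervocalic voicing): /p/ is a voiceless stop between vowels /o/ and /i/, so it voices to [b]. /xiabtiopiingeso/ → xiabtiobiingeso.
Rule 3 (stop-cluster i-epenthesis): /b/ and /t/ form a stop–stop cluster, so [i] is inserted between them. /xiabtiobiingeso/ → xiabitiobiingeso.
Rule 4 (intervocalic spirantization): /b/ is a stop between vowels /a/ and /i/, so it spirantizes to the fricative [v]. /t/ is a stop between vowels /i/ and /i/, so it spirantizes to the fricative [s]. /b/ is a stop between vowels /o/ and /i/, so it spirantizes to the fricative [v]. /xiabitiobiingeso/ → xiavisioviingeso.
Rule 5 (final vowel raising): /o/ is a mid vowel in word-final position, so it raises to [u]. /xiavisioviingeso/ → xiavisioviingesu.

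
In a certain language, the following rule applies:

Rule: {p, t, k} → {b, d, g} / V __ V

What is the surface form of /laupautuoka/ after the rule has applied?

/p/ is a voiceless stop between vowels /u/ and /a/, so it voices to [b].
/t/ is a voiceless stop between vowels /u/ and /u/, so it voices to [d].
/k/ is a voiceless stop between vowels /o/ and /a/, so it voices to [g].
Surface form: [laubauduoga].

laubauduoga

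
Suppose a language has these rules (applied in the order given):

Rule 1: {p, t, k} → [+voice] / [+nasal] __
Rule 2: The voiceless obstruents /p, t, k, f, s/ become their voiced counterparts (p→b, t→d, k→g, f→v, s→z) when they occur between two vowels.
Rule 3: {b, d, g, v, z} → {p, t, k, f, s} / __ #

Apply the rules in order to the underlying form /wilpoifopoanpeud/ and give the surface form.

Rule 1 (post-nasal voicing): /p/ is a voiceless stop immediately after the nasal /n/, so it voices to [b]. /wilpoifopoanpeud/ → wilpoifopoanbeud.
Rule 2 (intervocalic voicing): /f/ is a voiceless obstruent between vowels /i/ and /o/, so it voices to [v]. /p/ is a voiceless obstruent between vowels /o/ and /o/, so it voices to [b]. /wilpoifopoanbeud/ → wilpoivoboanbeud.
Rule 3 (final devoicing): /d/ is a voiced obstruent in word-final position, so it devoices to [t]. /wilpoivoboanbeud/ → wilpoivoboanbeut.

wilpoivoboanbeut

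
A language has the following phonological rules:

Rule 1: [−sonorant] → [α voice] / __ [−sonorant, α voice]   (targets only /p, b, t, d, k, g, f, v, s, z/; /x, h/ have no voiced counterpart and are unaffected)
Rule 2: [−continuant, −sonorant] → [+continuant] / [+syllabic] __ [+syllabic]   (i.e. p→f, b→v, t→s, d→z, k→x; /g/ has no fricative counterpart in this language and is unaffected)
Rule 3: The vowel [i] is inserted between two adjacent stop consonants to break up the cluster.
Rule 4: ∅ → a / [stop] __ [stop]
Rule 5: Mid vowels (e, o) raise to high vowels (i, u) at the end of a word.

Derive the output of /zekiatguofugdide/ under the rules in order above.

Rule 1 (regressive voicing assimilation): /t/ precedes the voiced obstruent /g/, so it voices to [d] by assimilation. /zekiatguofugdide/ → zekiadguofugdide.
Rule 2 (intervocalic spirantization): /k/ is a stop between vowels /e/ and /i/, so it spirantizes to the fricative [x]. /d/ is a stop between vowels /i/ and /e/, so it spirantizes to the fricative [z]. /zekiadguofugdide/ → zexiadguofugdize.
Rule 3 (stop-cluster i-epenthesis): /d/ and /g/ form a stop–stop cluster, so [i] is inserted between them. /g/ and /d/ form a stop–stop cluster, so [i] is inserted between them. /zexiadguofugdize/ → zexiadiguofugidize.
Rule 4 (stop-cluster a-epenthesis): no segment meets the environment; /zexiadiguofugidize/ is unchanged.
Rule 5 (final vowel raising): /e/ is a mid vowel in word-final position, so it raises to [i]. /zexiadiguofugidize/ → zexiadiguofugidizi.

zexiadiguofugidizi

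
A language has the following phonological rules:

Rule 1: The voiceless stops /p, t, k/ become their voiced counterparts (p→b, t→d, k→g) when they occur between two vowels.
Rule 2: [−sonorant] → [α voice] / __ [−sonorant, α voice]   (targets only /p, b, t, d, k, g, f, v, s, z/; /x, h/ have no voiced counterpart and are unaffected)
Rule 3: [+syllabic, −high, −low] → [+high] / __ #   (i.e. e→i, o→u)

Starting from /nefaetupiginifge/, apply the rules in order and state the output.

nefaedubiginivgi

Rule 1 (intervocalic voicing): /t/ is a voiceless stop between vowels /e/ and /u/, so it voices to [d]. /p/ is a voiceless stop between vowels /u/ and /i/, so it voices to [b]. /nefaetupiginifge/ → nefaedubiginifge.
Rule 2 (regressive voicing assimilation): /f/ precedes the voiced obstruent /g/, so it voices to [v] by assimilation. /nefaedubiginifge/ → nefaedubiginivge.
Rule 3 (final vowel raising): /e/ is a mid vowel in word-final position, so it raises to [i]. /nefaedubiginivge/ → nefaedubiginivgi.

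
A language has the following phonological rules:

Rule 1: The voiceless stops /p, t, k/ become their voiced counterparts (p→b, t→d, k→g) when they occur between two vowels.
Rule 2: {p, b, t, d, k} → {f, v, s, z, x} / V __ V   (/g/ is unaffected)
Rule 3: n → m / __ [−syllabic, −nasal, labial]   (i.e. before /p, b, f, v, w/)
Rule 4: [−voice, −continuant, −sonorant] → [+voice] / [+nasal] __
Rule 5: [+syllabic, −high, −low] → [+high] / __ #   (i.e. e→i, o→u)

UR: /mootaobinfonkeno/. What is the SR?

moozaovimfongenu

Rule 1 (intervocalic voicing): /t/ is a voiceless stop between vowels /o/ and /a/, so it voices to [d]. /mootaobinfonkeno/ → moodaobinfonkeno.
Rule 2 (intervocalic spirantization): /d/ is a stop between vowels /o/ and /a/, so it spirantizes to the fricative [z]. /b/ is a stop between vowels /o/ and /i/, so it spirantizes to the fricative [v]. /moodaobinfonkeno/ → moozaovinfonkeno.
Rule 3 (nasal place assimilation): /n/ precedes the labial consonant /f/, so it assimilates in place to [m]. /moozaovinfonkeno/ → moozaovimfonkeno.
Rule 4 (post-nasal voicing): /k/ is a voiceless stop immediately after the nasal /n/, so it voices to [g]. /moozaovimfonkeno/ → moozaovimfongeno.
Rule 5 (final vowel raising): /o/ is a mid vowel in word-final position, so it raises to [u]. /moozaovimfongeno/ → moozaovimfongenu.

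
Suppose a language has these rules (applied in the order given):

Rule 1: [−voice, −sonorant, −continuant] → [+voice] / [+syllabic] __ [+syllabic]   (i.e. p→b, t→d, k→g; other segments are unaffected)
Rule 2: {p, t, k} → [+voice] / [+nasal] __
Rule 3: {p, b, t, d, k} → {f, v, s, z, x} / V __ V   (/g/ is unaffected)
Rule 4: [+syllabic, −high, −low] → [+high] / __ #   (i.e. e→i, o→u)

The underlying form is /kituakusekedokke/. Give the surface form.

kizuagusegezokki

Rule 1 (intervocalic voicing): /t/ is a voiceless stop between vowels /i/ and /u/, so it voices to [d]. /k/ is a voiceless stop between vowels /a/ and /u/, so it voices to [g]. /k/ is a voiceless stop between vowels /e/ and /e/, so it voices to [g]. /kituakusekedokke/ → kiduagusegedokke.
Rule 2 (post-nasal voicing): no segment meets the environment; /kiduagusegedokke/ is unchanged.
Rule 3 (intervocalic spirantization): /d/ is a stop between vowels /i/ and /u/, so it spirantizes to the fricative [z]. /d/ is a stop between vowels /e/ and /o/, so it spirantizes to the fricative [z]. /kiduagusegedokke/ → kizuagusegezokke.
Rule 4 (final vowel raising): /e/ is a mid vowel in word-final position, so it raises to [i]. /kizuagusegezokke/ → kizuagusegezokki.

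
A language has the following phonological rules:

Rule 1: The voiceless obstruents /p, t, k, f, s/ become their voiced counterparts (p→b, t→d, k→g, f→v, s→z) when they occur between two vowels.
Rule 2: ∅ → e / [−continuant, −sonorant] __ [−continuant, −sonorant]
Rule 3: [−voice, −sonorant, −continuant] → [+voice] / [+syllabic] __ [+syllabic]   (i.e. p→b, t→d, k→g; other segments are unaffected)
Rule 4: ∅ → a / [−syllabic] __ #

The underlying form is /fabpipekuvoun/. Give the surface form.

fabebibeguvouna

Rule 1 (intervocalic voicing): /p/ is a voiceless obstruent between vowels /i/ and /e/, so it voices to [b]. /k/ is a voiceless obstruent between vowels /e/ and /u/, so it voices to [g]. /fabpipekuvoun/ → fabpibeguvoun.
Rule 2 (stop-cluster e-epenthesis): /b/ and /p/ form a stop–stop cluster, so [e] is inserted between them. /fabpibeguvoun/ → fabepibeguvoun.
Rule 3 (intervocalic voicing): /p/ is a voiceless stop between vowels /e/ and /i/, so it voices to [b]. /fabepibeguvoun/ → fabebibeguvoun.
Rule 4 (final a-epenthesis): the form ends in the consonant /n/, so [a] is inserted word-finally. /fabebibeguvoun/ → fabebibeguvouna.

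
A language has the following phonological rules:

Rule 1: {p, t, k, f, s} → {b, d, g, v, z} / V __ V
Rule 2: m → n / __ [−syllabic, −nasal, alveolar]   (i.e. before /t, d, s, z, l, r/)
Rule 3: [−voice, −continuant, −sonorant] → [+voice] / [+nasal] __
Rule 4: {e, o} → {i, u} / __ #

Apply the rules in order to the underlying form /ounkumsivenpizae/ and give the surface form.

oungunsivenbizai

Rule 1 (intervocalic voicing): no segment meets the environment; /ounkumsivenpizae/ is unchanged.
Rule 2 (nasal place assimilation): /m/ precedes the alveolar consonant /s/, so it assimilates in place to [n]. /ounkumsivenpizae/ → ounkunsivenpizae.
Rule 3 (post-nasal voicing): /k/ is a voiceless stop immediately after the nasal /n/, so it voices to [g]. /p/ is a voiceless stop immediately after the nasal /n/, so it voices to [b]. /ounkunsivenpizae/ → oungunsivenbizae.
Rule 4 (final vowel raising): /e/ is a mid vowel in word-final position, so it raises to [i]. /oungunsivenbizae/ → oungunsivenbizai.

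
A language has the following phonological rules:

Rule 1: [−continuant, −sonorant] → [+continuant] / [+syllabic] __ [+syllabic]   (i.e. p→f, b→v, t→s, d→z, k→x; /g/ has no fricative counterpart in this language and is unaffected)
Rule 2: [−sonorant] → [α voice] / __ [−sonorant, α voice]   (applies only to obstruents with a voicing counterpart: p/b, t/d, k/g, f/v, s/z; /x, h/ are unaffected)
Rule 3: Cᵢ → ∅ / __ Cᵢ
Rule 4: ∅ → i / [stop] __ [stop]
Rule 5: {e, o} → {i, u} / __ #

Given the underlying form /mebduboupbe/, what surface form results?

mebiduvoubi

Rule 1 (intervocalic spirantization): /b/ is a stop between vowels /u/ and /o/, so it spirantizes to the fricative [v]. /mebduboupbe/ → mebduvoupbe.
Rule 2 (regressive voicing assimilation): /p/ precedes the voiced obstruent /b/, so it voices to [b] by assimilation. /mebduvoupbe/ → mebduvoubbe.
Rule 3 (degemination): /bb/ is a geminate; the first /b/ deletes. /mebduvoubbe/ → mebduvoube.
Rule 4 (stop-cluster i-epenthesis): /b/ and /d/ form a stop–stop cluster, so [i] is inserted between them. /mebduvoube/ → mebiduvoube.
Rule 5 (final vowel raising): /e/ is a mid vowel in word-final position, so it raises to [i]. /mebiduvoube/ → mebiduvoubi.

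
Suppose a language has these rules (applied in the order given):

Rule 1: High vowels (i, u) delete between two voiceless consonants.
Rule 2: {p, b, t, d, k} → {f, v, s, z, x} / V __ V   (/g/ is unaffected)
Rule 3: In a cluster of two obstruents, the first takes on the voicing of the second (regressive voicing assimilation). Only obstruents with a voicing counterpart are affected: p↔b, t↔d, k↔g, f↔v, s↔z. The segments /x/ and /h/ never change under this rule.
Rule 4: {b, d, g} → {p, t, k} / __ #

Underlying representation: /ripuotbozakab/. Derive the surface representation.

Rule 1 (high vowel syncope): no segment meets the environment; /ripuotbozakab/ is unchanged.
Rule 2 (intervocalic spirantization): /p/ is a stop between vowels /i/ and /u/, so it spirantizes to the fricative [f]. /k/ is a stop between vowels /a/ and /a/, so it spirantizes to the fricative [x]. /ripuotbozakab/ → rifuotbozaxab.
Rule 3 (regressive voicing assimilation): /t/ precedes the voiced obstruent /b/, so it voices to [d] by assimilation. /rifuotbozaxab/ → rifuodbozaxab.
Rule 4 (final devoicing): /b/ is a voiced stop in word-final position, so it devoices to [p]. /rifuodbozaxab/ → rifuodbozaxap.

rifuodbozaxap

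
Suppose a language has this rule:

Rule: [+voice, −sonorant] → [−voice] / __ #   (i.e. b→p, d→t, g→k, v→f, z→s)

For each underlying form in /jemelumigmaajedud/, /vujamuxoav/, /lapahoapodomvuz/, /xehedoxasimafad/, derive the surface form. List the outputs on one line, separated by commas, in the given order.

jemelumigmaajedut, vujamuxoaf, lapahoapodomvus, xehedoxasimafat

/jemelumigmaajedud/: /d/ is a voiced obstruent in word-final position, so it devoices to [t]. → [jemelumigmaajedut].
/vujamuxoav/: /v/ is a voiced obstruent in word-final position, so it devoices to [f]. → [vujamuxoaf].
/lapahoapodomvuz/: /z/ is a voiced obstruent in word-final position, so it devoices to [s]. → [lapahoapodomvus].
/xehedoxasimafad/: /d/ is a voiced obstruent in word-final position, so it devoices to [t]. → [xehedoxasimafat].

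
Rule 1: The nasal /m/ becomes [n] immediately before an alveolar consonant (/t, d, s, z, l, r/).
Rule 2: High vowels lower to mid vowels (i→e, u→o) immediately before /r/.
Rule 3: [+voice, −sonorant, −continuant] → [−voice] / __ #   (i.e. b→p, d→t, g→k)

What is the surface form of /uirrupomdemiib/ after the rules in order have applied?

Rule 1 (nasal place assimilation): /m/ precedes the alveolar consonant /d/, so it assimilates in place to [n]. /uirrupomdemiib/ → uirrupondemiib.
Rule 2 (pre-rhotic lowering): /i/ is a high vowel immediately before /r/, so it lowers to [e]. /uirrupondemiib/ → uerrupondemiib.
Rule 3 (final devoicing): /b/ is a voiced stop in word-final position, so it devoices to [p]. /uerrupondemiib/ → uerrupondemiip.

uerrupondemiip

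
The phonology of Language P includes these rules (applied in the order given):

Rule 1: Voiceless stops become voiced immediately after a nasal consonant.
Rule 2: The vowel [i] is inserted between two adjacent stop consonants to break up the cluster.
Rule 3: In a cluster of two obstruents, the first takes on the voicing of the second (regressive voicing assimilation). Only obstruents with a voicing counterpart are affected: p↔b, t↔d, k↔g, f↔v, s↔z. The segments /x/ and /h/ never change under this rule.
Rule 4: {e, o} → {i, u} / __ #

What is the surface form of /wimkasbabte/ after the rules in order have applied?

wimgazbabiti

Rule 1 (post-nasal voicing): /k/ is a voiceless stop immediately after the nasal /m/, so it voices to [g]. /wimkasbabte/ → wimgasbabte.
Rule 2 (stop-cluster i-epenthesis): /b/ and /t/ form a stop–stop cluster, so [i] is inserted between them. /wimgasbabte/ → wimgasbabite.
Rule 3 (regressive voicing assimilation): /s/ precedes the voiced obstruent /b/, so it voices to [z] by assimilation. /wimgasbabite/ → wimgazbabite.
Rule 4 (final vowel raising): /e/ is a mid vowel in word-final position, so it raises to [i]. /wimgazbabite/ → wimgazbabiti.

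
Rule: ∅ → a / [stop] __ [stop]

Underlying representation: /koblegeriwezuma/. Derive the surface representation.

No segment of /koblegeriwezuma/ meets the structural description of the rule, so the form surfaces unchanged.

koblegeriwezuma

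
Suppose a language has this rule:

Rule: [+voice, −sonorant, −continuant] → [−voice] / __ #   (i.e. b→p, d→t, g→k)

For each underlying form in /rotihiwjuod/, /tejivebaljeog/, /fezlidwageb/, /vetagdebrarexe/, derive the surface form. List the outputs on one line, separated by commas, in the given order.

/rotihiwjuod/: /d/ is a voiced stop in word-final position, so it devoices to [t]. → [rotihiwjuot].
/tejivebaljeog/: /g/ is a voiced stop in word-final position, so it devoices to [k]. → [tejivebaljeok].
/fezlidwageb/: /b/ is a voiced stop in word-final position, so it devoices to [p]. → [fezlidwagep].
/vetagdebrarexe/: the rule's environment is not met; surfaces unchanged as [vetagdebrarexe].

rotihiwjuot, tejivebaljeok, fezlidwagep, vetagdebrarexe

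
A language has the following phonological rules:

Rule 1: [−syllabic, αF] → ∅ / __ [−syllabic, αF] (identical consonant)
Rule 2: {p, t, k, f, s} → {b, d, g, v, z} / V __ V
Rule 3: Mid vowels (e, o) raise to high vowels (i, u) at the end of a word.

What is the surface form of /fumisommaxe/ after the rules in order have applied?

Rule 1 (degemination): /mm/ is a geminate; the first /m/ deletes. /fumisommaxe/ → fumisomaxe.
Rule 2 (intervocalic voicing): /s/ is a voiceless obstruent between vowels /i/ and /o/, so it voices to [z]. /fumisomaxe/ → fumizomaxe.
Rule 3 (final vowel raising): /e/ is a mid vowel in word-final position, so it raises to [i]. /fumizomaxe/ → fumizomaxi.

fumizomaxi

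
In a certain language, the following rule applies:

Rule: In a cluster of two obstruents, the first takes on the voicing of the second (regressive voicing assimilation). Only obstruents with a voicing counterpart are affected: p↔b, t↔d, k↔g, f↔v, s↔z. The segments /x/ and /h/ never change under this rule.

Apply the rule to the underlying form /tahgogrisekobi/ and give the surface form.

tahgogrisekobi

No segment of /tahgogrisekobi/ meets the structural description of the rule, so the form surfaces unchanged.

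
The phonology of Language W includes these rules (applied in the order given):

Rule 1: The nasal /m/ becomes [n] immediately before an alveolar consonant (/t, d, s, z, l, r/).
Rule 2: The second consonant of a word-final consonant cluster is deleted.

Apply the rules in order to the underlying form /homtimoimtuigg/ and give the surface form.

Rule 1 (nasal place assimilation): /m/ precedes the alveolar consonant /t/, so it assimilates in place to [n]. /m/ precedes the alveolar consonant /t/, so it assimilates in place to [n]. /homtimoimtuigg/ → hontimointuigg.
Rule 2 (final cluster simplification): /g/ is the second consonant of a word-final cluster /gg/, so it deletes. /hontimointuigg/ → hontimointuig.

hontimointuig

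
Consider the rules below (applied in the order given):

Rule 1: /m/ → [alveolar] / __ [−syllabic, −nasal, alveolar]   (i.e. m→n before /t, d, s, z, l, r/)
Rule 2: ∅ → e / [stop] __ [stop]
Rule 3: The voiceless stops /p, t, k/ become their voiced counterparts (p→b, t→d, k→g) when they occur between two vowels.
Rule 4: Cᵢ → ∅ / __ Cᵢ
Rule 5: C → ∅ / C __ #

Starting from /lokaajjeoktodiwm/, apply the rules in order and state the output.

Rule 1 (nasal place assimilation): no segment meets the environment; /lokaajjeoktodiwm/ is unchanged.
Rule 2 (stop-cluster e-epenthesis): /k/ and /t/ form a stop–stop cluster, so [e] is inserted between them. /lokaajjeoktodiwm/ → lokaajjeoketodiwm.
Rule 3 (intervocalic voicing): /k/ is a voiceless stop between vowels /o/ and /a/, so it voices to [g]. /k/ is a voiceless stop between vowels /o/ and /e/, so it voices to [g]. /t/ is a voiceless stop between vowels /e/ and /o/, so it voices to [d]. /lokaajjeoketodiwm/ → logaajjeogedodiwm.
Rule 4 (degemination): /jj/ is a geminate; the first /j/ deletes. /logaajjeogedodiwm/ → logaajeogedodiwm.
Rule 5 (final cluster simplification): /m/ is the second consonant of a word-final cluster /wm/, so it deletes. /logaajeogedodiwm/ → logaajeogedodiw.

logaajeogedodiw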